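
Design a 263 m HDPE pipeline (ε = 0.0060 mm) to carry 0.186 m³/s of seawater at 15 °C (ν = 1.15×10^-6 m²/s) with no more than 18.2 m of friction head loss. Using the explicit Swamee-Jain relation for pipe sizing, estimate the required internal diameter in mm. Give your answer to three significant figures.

Swamee-Jain (Type III): D = 0.66·[ε^1.25·(LQ²/(gh_f))^4.75 + ν·Q^9.4·(L/(gh_f))^5.2]^0.04
LQ²/(gh_f) = 0.05096; L/(gh_f) = 1.473
Term 1 = ε^1.25·(…)^4.75 = 2.15×10^-13; Term 2 = ν·Q^9.4·(…)^5.2 = 1.17×10^-12
D = 0.66·(2.15×10^-13 + 1.17×10^-12)^0.04 = 0.2214 m = 221 mm
Check: V = 4.83 m/s, Re = 9.30×10^5, f = 0.01235, h_f = 17.4 m ≈ 18.2 m ✓

D ≈ 221 mm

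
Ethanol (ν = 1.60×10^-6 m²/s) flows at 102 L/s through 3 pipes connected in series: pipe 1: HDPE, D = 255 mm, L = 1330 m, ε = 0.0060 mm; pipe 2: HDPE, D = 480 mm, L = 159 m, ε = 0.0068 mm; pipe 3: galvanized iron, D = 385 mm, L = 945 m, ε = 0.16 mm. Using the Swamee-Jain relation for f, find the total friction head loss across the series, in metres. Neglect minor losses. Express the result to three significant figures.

Pipe 1: V = 1.997 m/s, Re = 3.18×10^5, ε/D = 2.35×10^-5, f = 0.01450, h_1 = f(L/D)V²/2g = 15.37 m
Pipe 2: V = 0.5637 m/s, Re = 1.69×10^5, ε/D = 1.42×10^-5, f = 0.01617, h_2 = f(L/D)V²/2g = 0.08674 m
Pipe 3: V = 0.8762 m/s, Re = 2.11×10^5, ε/D = 4.16×10^-4, f = 0.01838, h_3 = f(L/D)V²/2g = 1.765 m
Series → Q common, losses add: H = Σh = 17.23 m

H ≈ 17.2 m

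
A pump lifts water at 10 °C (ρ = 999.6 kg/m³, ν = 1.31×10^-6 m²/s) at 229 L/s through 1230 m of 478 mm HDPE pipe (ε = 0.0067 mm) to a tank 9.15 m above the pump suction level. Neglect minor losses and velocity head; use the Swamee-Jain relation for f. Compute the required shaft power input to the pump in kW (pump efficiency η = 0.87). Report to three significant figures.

P_shaft ≈ 31.0 kW

V = 4Q/(πD²) = 1.276 m/s; Re = 4.66×10^5; ε/D = 1.40×10^-5; f = 0.01347
h_f = f(L/D)V²/2g = 2.878 m
Total head H = z + h_f = 9.15 + 2.878 = 12.03 m
P_hyd = ρgQH = 999.6·9.81·0.229·12.03 = 27.01 kW
P_shaft = P_hyd/η = 27.01/0.87 = 31.04 kW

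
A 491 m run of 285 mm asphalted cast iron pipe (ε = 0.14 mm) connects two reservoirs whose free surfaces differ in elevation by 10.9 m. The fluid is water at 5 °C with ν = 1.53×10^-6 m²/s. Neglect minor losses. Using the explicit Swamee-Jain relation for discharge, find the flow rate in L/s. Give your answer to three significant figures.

Q ≈ 169 L/s

Swamee-Jain (Type II): Q = -0.965·√(gD⁵h_f/L)·ln[ε/(3.7D) + √(3.17ν²L/(gD³h_f))]
√(gD⁵h_f/L) = √(9.81·0.285⁵·10.9/491) = 0.02024
ε/(3.7D) = 1.33×10^-4; √(3.17ν²L/(gD³h_f)) = 3.84×10^-5
Q = -0.965·0.02024·ln(1.711×10^-4) = 0.1694 m³/s
Check: V = 2.65 m/s, Re = 4.95×10^5, f = 0.01773, h_f = 11.0 m ≈ 10.9 m ✓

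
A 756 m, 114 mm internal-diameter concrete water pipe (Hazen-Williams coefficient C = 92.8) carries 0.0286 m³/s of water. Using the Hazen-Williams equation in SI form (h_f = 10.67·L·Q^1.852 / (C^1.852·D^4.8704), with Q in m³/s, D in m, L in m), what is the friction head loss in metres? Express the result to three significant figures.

h_f ≈ 99.4 m

h_f = 10.67·756·0.0286^1.852 / (92.8^1.852·0.114^4.8704) = 99.36 m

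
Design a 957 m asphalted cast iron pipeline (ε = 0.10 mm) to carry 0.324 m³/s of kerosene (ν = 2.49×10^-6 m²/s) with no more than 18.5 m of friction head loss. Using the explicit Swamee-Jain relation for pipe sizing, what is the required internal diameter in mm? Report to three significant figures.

D ≈ 379 mm

Swamee-Jain (Type III): D = 0.66·[ε^1.25·(LQ²/(gh_f))^4.75 + ν·Q^9.4·(L/(gh_f))^5.2]^0.04
LQ²/(gh_f) = 0.5536; L/(gh_f) = 5.273
Term 1 = ε^1.25·(…)^4.75 = 6.03×10^-7; Term 2 = ν·Q^9.4·(…)^5.2 = 3.55×10^-7
D = 0.66·(6.03×10^-7 + 3.55×10^-7)^0.04 = 0.3791 m = 379 mm
Check: V = 2.87 m/s, Re = 4.37×10^5, f = 0.01625, h_f = 17.2 m ≈ 18.5 m ✓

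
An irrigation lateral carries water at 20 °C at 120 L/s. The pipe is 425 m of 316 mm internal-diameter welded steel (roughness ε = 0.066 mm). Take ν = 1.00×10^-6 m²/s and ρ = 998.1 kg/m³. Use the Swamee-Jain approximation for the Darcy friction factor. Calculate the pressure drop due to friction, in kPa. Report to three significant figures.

V = 4Q/(πD²) = 4·0.120/(π·0.316²) = 1.530 m/s
Re = VD/ν = 1.530·0.316/1.00×10^-6 = 4.84×10^5 → turbulent
ε/D = 0.066/316 = 2.09×10^-4
Swamee-Jain: f = 0.01564
h_f = f(L/D)V²/(2g) = 0.01564·(425/0.316)·1.530²/(2·9.81) = 2.510 m
Δp = ρg·h_f = 998.1·9.81·2.510 = 24.57 kPa

Δp ≈ 24.6 kPa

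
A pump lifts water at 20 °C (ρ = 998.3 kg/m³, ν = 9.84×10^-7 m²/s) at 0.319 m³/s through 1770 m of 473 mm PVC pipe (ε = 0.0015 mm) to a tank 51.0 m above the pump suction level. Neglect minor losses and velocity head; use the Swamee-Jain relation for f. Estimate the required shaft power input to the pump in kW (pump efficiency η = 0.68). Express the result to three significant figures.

P_shaft ≈ 269 kW

V = 4Q/(πD²) = 1.815 m/s; Re = 8.73×10^5; ε/D = 3.17×10^-6; f = 0.01195
h_f = f(L/D)V²/2g = 7.512 m
Total head H = z + h_f = 51.0 + 7.512 = 58.51 m
P_hyd = ρgQH = 998.3·9.81·0.319·58.51 = 182.8 kW
P_shaft = P_hyd/η = 182.8/0.68 = 268.8 kW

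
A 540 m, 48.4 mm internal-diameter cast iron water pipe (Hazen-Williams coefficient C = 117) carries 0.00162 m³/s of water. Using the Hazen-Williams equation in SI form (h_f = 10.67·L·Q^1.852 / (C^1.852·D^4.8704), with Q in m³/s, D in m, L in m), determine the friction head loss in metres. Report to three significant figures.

h_f ≈ 14.7 m

h_f = 10.67·540·0.00162^1.852 / (117^1.852·0.0484^4.8704) = 14.71 m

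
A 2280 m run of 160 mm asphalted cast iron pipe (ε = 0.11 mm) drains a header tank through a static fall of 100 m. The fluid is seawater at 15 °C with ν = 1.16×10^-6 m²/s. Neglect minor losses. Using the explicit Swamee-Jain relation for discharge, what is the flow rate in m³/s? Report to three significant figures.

Swamee-Jain (Type II): Q = -0.965·√(gD⁵h_f/L)·ln[ε/(3.7D) + √(3.17ν²L/(gD³h_f))]
√(gD⁵h_f/L) = √(9.81·0.160⁵·100/2280) = 0.006717
ε/(3.7D) = 1.86×10^-4; √(3.17ν²L/(gD³h_f)) = 4.92×10^-5
Q = -0.965·0.006717·ln(2.350×10^-4) = 0.05416 m³/s
Check: V = 2.69 m/s, Re = 3.72×10^5, f = 0.01911, h_f = 101 m ≈ 100 m ✓

Q ≈ 0.0542 m³/s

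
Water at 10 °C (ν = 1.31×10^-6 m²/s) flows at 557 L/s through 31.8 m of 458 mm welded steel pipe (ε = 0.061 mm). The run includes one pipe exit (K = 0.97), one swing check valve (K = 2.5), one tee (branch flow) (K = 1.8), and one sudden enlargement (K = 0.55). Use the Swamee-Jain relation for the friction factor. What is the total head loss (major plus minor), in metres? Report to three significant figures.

V = 4Q/(πD²) = 3.381 m/s; V²/2g = 0.5826 m
Re = 1.18×10^6, ε/D = 1.33×10^-4 → f = 0.01381 (Swamee-Jain)
Major: h_f = f(L/D)·V²/2g = 0.01381·69.43·0.5826 = 0.5587 m
Minor: ΣK = 5.82; h_m = ΣK·V²/2g = 3.391 m
Total H_L = 0.5587 + 3.391 = 3.949 m

H_L ≈ 3.95 m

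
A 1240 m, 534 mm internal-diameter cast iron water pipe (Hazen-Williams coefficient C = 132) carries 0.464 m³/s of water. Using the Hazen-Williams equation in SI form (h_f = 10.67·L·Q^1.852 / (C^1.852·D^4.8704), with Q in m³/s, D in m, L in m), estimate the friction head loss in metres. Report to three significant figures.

h_f ≈ 8.01 m

h_f = 10.67·1240·0.464^1.852 / (132^1.852·0.534^4.8704) = 8.010 m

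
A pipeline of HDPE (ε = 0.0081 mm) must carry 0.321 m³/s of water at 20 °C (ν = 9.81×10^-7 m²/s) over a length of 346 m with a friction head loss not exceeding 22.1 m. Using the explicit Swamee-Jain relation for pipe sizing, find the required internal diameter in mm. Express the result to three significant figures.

Swamee-Jain (Type III): D = 0.66·[ε^1.25·(LQ²/(gh_f))^4.75 + ν·Q^9.4·(L/(gh_f))^5.2]^0.04
LQ²/(gh_f) = 0.1644; L/(gh_f) = 1.596
Term 1 = ε^1.25·(…)^4.75 = 8.16×10^-11; Term 2 = ν·Q^9.4·(…)^5.2 = 2.56×10^-10
D = 0.66·(8.16×10^-11 + 2.56×10^-10)^0.04 = 0.2759 m = 276 mm
Check: V = 5.37 m/s, Re = 1.51×10^6, f = 0.01169, h_f = 21.6 m ≈ 22.1 m ✓

D ≈ 276 mm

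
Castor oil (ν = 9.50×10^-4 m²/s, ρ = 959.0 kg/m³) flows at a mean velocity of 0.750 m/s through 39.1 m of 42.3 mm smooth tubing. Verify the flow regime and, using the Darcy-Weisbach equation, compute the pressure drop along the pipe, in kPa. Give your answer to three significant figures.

Re = VD/ν = 0.750·0.04230/9.50×10^-4 = 33.4 → laminar (Re < 2300)
f = 64/Re = 1.916
h_f = f(L/D)V²/(2g) = 1.916·(39.1/0.04230)·0.750²/(2·9.81) = 50.79 m
Δp = ρg·h_f = 959.0·9.81·50.79 = 477.8 kPa

Δp ≈ 478 kPa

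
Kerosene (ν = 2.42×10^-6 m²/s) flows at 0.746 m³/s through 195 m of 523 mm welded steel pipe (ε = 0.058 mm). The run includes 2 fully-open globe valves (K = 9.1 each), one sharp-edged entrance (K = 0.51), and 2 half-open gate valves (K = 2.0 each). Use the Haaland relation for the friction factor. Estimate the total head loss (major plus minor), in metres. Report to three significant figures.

V = 4Q/(πD²) = 3.473 m/s; V²/2g = 0.6146 m
Re = 7.50×10^5, ε/D = 1.11×10^-4 → f = 0.01381 (Haaland)
Major: h_f = f(L/D)·V²/2g = 0.01381·372.8·0.6146 = 3.165 m
Minor: ΣK = 22.7; h_m = ΣK·V²/2g = 13.96 m
Total H_L = 3.165 + 13.96 = 17.12 m

H_L ≈ 17.1 m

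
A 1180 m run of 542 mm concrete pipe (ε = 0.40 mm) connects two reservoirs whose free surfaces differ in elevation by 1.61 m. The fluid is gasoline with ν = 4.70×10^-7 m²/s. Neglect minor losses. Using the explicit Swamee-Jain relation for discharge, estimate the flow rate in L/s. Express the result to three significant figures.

Q ≈ 204 L/s

Swamee-Jain (Type II): Q = -0.965·√(gD⁵h_f/L)·ln[ε/(3.7D) + √(3.17ν²L/(gD³h_f))]
√(gD⁵h_f/L) = √(9.81·0.542⁵·1.61/1180) = 0.02502
ε/(3.7D) = 1.99×10^-4; √(3.17ν²L/(gD³h_f)) = 1.81×10^-5
Q = -0.965·0.02502·ln(2.176×10^-4) = 0.2036 m³/s
Check: V = 0.883 m/s, Re = 1.02×10^6, f = 0.01873, h_f = 1.62 m ≈ 1.61 m ✓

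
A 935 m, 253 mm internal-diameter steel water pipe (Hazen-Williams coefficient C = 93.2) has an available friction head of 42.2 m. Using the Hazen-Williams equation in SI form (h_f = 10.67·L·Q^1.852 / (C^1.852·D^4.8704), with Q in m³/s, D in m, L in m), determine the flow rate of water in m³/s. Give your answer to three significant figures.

Q ≈ 0.131 m³/s

Rearranging: Q = [h_f·C^1.852·D^4.8704 / (10.67·L)]^(1/1.852)
Q = [42.2·93.2^1.852·0.253^4.8704 / (10.67·935)]^0.540 = 0.1312 m³/s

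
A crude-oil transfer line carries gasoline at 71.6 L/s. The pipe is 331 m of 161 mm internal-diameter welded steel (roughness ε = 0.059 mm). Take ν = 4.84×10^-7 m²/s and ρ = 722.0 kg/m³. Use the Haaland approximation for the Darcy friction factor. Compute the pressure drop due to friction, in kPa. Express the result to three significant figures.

Δp ≈ 148 kPa

V = 4Q/(πD²) = 4·0.0716/(π·0.161²) = 3.517 m/s
Re = VD/ν = 3.517·0.161/4.84×10^-7 = 1.17×10^6 → turbulent
ε/D = 0.059/161 = 3.66×10^-4
Haaland: f = 0.01610
h_f = f(L/D)V²/(2g) = 0.01610·(331/0.161)·3.517²/(2·9.81) = 20.87 m
Δp = ρg·h_f = 722.0·9.81·20.87 = 147.8 kPa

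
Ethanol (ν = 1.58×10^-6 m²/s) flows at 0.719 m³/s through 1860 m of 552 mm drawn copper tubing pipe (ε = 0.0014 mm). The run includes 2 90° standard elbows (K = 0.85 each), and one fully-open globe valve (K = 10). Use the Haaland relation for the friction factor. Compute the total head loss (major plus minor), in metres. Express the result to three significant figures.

H_L ≈ 23.3 m

V = 4Q/(πD²) = 3.004 m/s; V²/2g = 0.4601 m
Re = 1.05×10^6, ε/D = 2.54×10^-6 → f = 0.01153 (Haaland)
Major: h_f = f(L/D)·V²/2g = 0.01153·3370·0.4601 = 17.88 m
Minor: ΣK = 11.7; h_m = ΣK·V²/2g = 5.383 m
Total H_L = 17.88 + 5.383 = 23.26 m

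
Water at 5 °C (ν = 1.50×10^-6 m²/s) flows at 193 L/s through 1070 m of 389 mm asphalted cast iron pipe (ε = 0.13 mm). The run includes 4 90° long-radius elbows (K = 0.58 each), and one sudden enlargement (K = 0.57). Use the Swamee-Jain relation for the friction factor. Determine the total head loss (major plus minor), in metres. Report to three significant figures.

H_L ≈ 6.61 m

V = 4Q/(πD²) = 1.624 m/s; V²/2g = 0.1344 m
Re = 4.21×10^5, ε/D = 3.34×10^-4 → f = 0.01683 (Swamee-Jain)
Major: h_f = f(L/D)·V²/2g = 0.01683·2751·0.1344 = 6.224 m
Minor: ΣK = 2.89; h_m = ΣK·V²/2g = 0.3885 m
Total H_L = 6.224 + 0.3885 = 6.613 m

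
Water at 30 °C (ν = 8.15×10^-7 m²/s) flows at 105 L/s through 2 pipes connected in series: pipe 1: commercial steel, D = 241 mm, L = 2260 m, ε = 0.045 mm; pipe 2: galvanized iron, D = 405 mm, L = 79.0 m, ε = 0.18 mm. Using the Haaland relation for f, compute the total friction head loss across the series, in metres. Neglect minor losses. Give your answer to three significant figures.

H ≈ 37.6 m

Pipe 1: V = 2.302 m/s, Re = 6.81×10^5, ε/D = 1.87×10^-4, f = 0.01480, h_1 = f(L/D)V²/2g = 37.48 m
Pipe 2: V = 0.8151 m/s, Re = 4.05×10^5, ε/D = 4.44×10^-4, f = 0.01741, h_2 = f(L/D)V²/2g = 0.1150 m
Series → Q common, losses add: H = Σh = 37.60 m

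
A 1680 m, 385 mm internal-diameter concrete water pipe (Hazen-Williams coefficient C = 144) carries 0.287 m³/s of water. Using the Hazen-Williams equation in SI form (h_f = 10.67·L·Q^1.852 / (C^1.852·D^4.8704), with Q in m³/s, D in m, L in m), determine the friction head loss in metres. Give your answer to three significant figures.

h_f ≈ 18.7 m

h_f = 10.67·1680·0.287^1.852 / (144^1.852·0.385^4.8704) = 18.67 m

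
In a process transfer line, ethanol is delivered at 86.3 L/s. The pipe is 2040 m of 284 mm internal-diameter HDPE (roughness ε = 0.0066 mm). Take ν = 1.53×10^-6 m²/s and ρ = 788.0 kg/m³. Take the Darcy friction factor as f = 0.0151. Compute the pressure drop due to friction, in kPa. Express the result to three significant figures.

Δp ≈ 79.3 kPa

V = 4Q/(πD²) = 4·0.0863/(π·0.284²) = 1.362 m/s
h_f = f(L/D)V²/(2g) = 0.01510·(2040/0.284)·1.362²/(2·9.81) = 10.26 m
Δp = ρg·h_f = 788.0·9.81·10.26 = 79.31 kPa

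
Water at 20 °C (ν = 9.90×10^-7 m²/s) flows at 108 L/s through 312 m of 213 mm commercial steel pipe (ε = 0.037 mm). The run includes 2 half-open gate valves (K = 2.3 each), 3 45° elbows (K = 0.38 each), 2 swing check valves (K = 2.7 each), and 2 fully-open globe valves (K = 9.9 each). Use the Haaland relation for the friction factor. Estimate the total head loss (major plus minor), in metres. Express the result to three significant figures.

V = 4Q/(πD²) = 3.031 m/s; V²/2g = 0.4682 m
Re = 6.52×10^5, ε/D = 1.74×10^-4 → f = 0.01471 (Haaland)
Major: h_f = f(L/D)·V²/2g = 0.01471·1465·0.4682 = 10.09 m
Minor: ΣK = 30.9; h_m = ΣK·V²/2g = 14.49 m
Total H_L = 10.09 + 14.49 = 24.58 m

H_L ≈ 24.6 m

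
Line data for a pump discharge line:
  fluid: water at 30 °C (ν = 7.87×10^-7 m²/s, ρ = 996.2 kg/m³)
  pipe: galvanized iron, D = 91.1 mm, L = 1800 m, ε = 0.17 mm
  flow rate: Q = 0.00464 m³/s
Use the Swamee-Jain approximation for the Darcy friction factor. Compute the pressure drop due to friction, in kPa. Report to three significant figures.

V = 4Q/(πD²) = 4·0.00464/(π·0.0911²) = 0.7119 m/s
Re = VD/ν = 0.7119·0.0911/7.87×10^-7 = 8.24×10^4 → turbulent
ε/D = 0.17/91.1 = 0.00187
Swamee-Jain: f = 0.02532
h_f = f(L/D)V²/(2g) = 0.02532·(1800/0.0911)·0.7119²/(2·9.81) = 12.92 m
Δp = ρg·h_f = 996.2·9.81·12.92 = 126.3 kPa

Δp ≈ 126 kPa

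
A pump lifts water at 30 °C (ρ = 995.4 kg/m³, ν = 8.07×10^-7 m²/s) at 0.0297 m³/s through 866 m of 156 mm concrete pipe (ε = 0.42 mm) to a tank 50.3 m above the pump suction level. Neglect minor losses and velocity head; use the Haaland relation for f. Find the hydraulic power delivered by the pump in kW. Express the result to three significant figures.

V = 4Q/(πD²) = 1.554 m/s; Re = 3.00×10^5; ε/D = 0.00269; f = 0.02587
h_f = f(L/D)V²/2g = 17.67 m
Total head H = z + h_f = 50.3 + 17.67 = 67.97 m
P_hyd = ρgQH = 995.4·9.81·0.0297·67.97 = 19.71 kW

P_hyd ≈ 19.7 kW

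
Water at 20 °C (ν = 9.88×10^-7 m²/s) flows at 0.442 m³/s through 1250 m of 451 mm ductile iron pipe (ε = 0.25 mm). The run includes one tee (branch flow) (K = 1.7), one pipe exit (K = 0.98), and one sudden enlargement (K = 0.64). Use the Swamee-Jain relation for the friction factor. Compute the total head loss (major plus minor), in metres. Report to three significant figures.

V = 4Q/(πD²) = 2.767 m/s; V²/2g = 0.3902 m
Re = 1.26×10^6, ε/D = 5.54×10^-4 → f = 0.01755 (Swamee-Jain)
Major: h_f = f(L/D)·V²/2g = 0.01755·2772·0.3902 = 18.98 m
Minor: ΣK = 3.32; h_m = ΣK·V²/2g = 1.295 m
Total H_L = 18.98 + 1.295 = 20.28 m

H_L ≈ 20.3 m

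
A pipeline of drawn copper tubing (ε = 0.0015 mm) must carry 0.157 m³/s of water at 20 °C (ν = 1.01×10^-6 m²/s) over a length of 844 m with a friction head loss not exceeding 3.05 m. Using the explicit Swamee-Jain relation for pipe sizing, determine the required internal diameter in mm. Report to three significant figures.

D ≈ 380 mm

Swamee-Jain (Type III): D = 0.66·[ε^1.25·(LQ²/(gh_f))^4.75 + ν·Q^9.4·(L/(gh_f))^5.2]^0.04
LQ²/(gh_f) = 0.6953; L/(gh_f) = 28.21
Term 1 = ε^1.25·(…)^4.75 = 9.34×10^-9; Term 2 = ν·Q^9.4·(…)^5.2 = 9.72×10^-7
D = 0.66·(9.34×10^-9 + 9.72×10^-7)^0.04 = 0.3795 m = 380 mm
Check: V = 1.39 m/s, Re = 5.22×10^5, f = 0.01306, h_f = 2.85 m ≈ 3.05 m ✓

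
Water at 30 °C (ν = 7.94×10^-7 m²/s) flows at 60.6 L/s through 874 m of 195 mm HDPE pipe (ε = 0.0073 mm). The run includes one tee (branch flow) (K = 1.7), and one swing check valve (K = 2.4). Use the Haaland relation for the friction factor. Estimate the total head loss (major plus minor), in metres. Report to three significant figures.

H_L ≈ 13.6 m

V = 4Q/(πD²) = 2.029 m/s; V²/2g = 0.2099 m
Re = 4.98×10^5, ε/D = 3.74×10^-5 → f = 0.01352 (Haaland)
Major: h_f = f(L/D)·V²/2g = 0.01352·4482·0.2099 = 12.72 m
Minor: ΣK = 4.10; h_m = ΣK·V²/2g = 0.8604 m
Total H_L = 12.72 + 0.8604 = 13.58 m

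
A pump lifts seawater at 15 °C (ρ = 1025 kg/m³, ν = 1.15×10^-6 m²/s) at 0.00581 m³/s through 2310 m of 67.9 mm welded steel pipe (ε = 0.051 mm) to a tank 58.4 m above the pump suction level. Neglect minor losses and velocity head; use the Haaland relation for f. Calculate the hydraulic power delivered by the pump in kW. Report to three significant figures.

P_hyd ≈ 8.94 kW

V = 4Q/(πD²) = 1.605 m/s; Re = 9.47×10^4; ε/D = 7.51×10^-4; f = 0.02119
h_f = f(L/D)V²/2g = 94.58 m
Total head H = z + h_f = 58.4 + 94.58 = 153.0 m
P_hyd = ρgQH = 1025·9.81·0.00581·153.0 = 8.937 kW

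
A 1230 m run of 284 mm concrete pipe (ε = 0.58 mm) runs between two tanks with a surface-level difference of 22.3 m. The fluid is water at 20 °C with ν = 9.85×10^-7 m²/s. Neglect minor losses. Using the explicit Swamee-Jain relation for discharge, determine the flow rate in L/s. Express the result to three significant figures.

Q ≈ 130 L/s

Swamee-Jain (Type II): Q = -0.965·√(gD⁵h_f/L)·ln[ε/(3.7D) + √(3.17ν²L/(gD³h_f))]
√(gD⁵h_f/L) = √(9.81·0.284⁵·22.3/1230) = 0.01813
ε/(3.7D) = 5.52×10^-4; √(3.17ν²L/(gD³h_f)) = 2.75×10^-5
Q = -0.965·0.01813·ln(5.794×10^-4) = 0.1304 m³/s
Check: V = 2.06 m/s, Re = 5.93×10^5, f = 0.02396, h_f = 22.4 m ≈ 22.3 m ✓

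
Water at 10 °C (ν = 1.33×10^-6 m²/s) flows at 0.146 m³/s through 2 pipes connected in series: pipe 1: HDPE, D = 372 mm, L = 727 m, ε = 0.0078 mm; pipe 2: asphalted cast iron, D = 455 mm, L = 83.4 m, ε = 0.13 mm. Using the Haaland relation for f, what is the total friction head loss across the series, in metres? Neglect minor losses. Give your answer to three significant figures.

H ≈ 2.63 m

Pipe 1: V = 1.343 m/s, Re = 3.76×10^5, ε/D = 2.10×10^-5, f = 0.01396, h_1 = f(L/D)V²/2g = 2.509 m
Pipe 2: V = 0.8979 m/s, Re = 3.07×10^5, ε/D = 2.86×10^-4, f = 0.01666, h_2 = f(L/D)V²/2g = 0.1255 m
Series → Q common, losses add: H = Σh = 2.635 m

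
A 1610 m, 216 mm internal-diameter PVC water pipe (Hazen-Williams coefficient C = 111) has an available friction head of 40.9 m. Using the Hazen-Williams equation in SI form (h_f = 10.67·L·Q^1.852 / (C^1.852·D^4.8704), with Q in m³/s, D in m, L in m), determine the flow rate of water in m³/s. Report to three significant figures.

Rearranging: Q = [h_f·C^1.852·D^4.8704 / (10.67·L)]^(1/1.852)
Q = [40.9·111^1.852·0.216^4.8704 / (10.67·1610)]^0.540 = 0.07562 m³/s

Q ≈ 0.0756 m³/s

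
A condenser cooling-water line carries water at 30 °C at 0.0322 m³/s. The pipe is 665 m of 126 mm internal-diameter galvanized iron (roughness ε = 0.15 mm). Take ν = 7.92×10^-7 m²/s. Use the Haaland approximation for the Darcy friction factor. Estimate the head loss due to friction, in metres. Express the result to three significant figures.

h_f ≈ 37.8 m

V = 4Q/(πD²) = 4·0.0322/(π·0.126²) = 2.582 m/s
Re = VD/ν = 2.582·0.126/7.92×10^-7 = 4.11×10^5 → turbulent
ε/D = 0.15/126 = 0.00119
Haaland: f = 0.02110
h_f = f(L/D)V²/(2g) = 0.02110·(665/0.126)·2.582²/(2·9.81) = 37.84 m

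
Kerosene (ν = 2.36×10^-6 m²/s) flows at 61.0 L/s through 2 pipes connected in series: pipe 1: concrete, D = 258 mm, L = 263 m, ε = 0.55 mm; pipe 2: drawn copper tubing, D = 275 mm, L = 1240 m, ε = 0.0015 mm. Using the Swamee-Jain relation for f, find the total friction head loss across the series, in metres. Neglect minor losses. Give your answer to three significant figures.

Pipe 1: V = 1.167 m/s, Re = 1.28×10^5, ε/D = 0.00213, f = 0.02533, h_1 = f(L/D)V²/2g = 1.792 m
Pipe 2: V = 1.027 m/s, Re = 1.20×10^5, ε/D = 5.45×10^-6, f = 0.01725, h_2 = f(L/D)V²/2g = 4.181 m
Series → Q common, losses add: H = Σh = 5.973 m

H ≈ 5.97 m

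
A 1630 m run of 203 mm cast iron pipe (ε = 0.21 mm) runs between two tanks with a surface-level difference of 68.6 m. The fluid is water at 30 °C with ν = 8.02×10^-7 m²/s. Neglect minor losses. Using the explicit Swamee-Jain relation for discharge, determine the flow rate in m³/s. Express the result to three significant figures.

Swamee-Jain (Type II): Q = -0.965·√(gD⁵h_f/L)·ln[ε/(3.7D) + √(3.17ν²L/(gD³h_f))]
√(gD⁵h_f/L) = √(9.81·0.203⁵·68.6/1630) = 0.01193
ε/(3.7D) = 2.80×10^-4; √(3.17ν²L/(gD³h_f)) = 2.43×10^-5
Q = -0.965·0.01193·ln(3.039×10^-4) = 0.09324 m³/s
Check: V = 2.88 m/s, Re = 7.29×10^5, f = 0.02031, h_f = 69.0 m ≈ 68.6 m ✓

Q ≈ 0.0932 m³/s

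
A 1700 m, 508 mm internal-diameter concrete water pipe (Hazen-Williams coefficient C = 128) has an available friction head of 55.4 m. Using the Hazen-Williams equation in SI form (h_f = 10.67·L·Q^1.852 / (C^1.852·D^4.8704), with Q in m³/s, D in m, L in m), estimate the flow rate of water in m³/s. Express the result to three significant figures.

Rearranging: Q = [h_f·C^1.852·D^4.8704 / (10.67·L)]^(1/1.852)
Q = [55.4·128^1.852·0.508^4.8704 / (10.67·1700)]^0.540 = 0.9455 m³/s

Q ≈ 0.945 m³/s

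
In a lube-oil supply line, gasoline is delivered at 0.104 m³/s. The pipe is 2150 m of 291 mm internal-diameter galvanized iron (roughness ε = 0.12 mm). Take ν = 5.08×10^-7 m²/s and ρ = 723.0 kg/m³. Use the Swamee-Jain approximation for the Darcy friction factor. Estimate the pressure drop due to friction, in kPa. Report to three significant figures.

Δp ≈ 109 kPa

V = 4Q/(πD²) = 4·0.104/(π·0.291²) = 1.564 m/s
Re = VD/ν = 1.564·0.291/5.08×10^-7 = 8.96×10^5 → turbulent
ε/D = 0.12/291 = 4.12×10^-4
Swamee-Jain: f = 0.01674
h_f = f(L/D)V²/(2g) = 0.01674·(2150/0.291)·1.564²/(2·9.81) = 15.42 m
Δp = ρg·h_f = 723.0·9.81·15.42 = 109.3 kPa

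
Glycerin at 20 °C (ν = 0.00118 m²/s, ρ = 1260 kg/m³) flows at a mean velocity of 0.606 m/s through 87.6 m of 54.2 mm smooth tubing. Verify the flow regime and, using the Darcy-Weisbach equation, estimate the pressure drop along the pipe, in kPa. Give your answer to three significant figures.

Δp ≈ 860 kPa

Re = VD/ν = 0.606·0.05420/0.00118 = 27.8 → laminar (Re < 2300)
f = 64/Re = 2.299
h_f = f(L/D)V²/(2g) = 2.299·(87.6/0.05420)·0.606²/(2·9.81) = 69.56 m
Δp = ρg·h_f = 1260·9.81·69.56 = 859.8 kPa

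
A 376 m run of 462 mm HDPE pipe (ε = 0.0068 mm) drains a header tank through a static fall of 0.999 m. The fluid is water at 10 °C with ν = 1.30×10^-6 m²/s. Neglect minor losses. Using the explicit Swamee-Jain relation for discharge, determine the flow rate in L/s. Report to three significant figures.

Swamee-Jain (Type II): Q = -0.965·√(gD⁵h_f/L)·ln[ε/(3.7D) + √(3.17ν²L/(gD³h_f))]
√(gD⁵h_f/L) = √(9.81·0.462⁵·0.999/376) = 0.02342
ε/(3.7D) = 3.98×10^-6; √(3.17ν²L/(gD³h_f)) = 4.57×10^-5
Q = -0.965·0.02342·ln(4.963×10^-5) = 0.2240 m³/s
Check: V = 1.34 m/s, Re = 4.75×10^5, f = 0.01344, h_f = 0.995 m ≈ 0.999 m ✓

Q ≈ 224 L/s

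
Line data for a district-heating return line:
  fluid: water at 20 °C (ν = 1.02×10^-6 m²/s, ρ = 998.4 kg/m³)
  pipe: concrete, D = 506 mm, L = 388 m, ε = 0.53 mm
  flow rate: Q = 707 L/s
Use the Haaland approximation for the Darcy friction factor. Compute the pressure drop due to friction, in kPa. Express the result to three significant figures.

Δp ≈ 94.9 kPa

V = 4Q/(πD²) = 4·0.707/(π·0.506²) = 3.516 m/s
Re = VD/ν = 3.516·0.506/1.02×10^-6 = 1.74×10^6 → turbulent
ε/D = 0.53/506 = 0.00105
Haaland: f = 0.02005
h_f = f(L/D)V²/(2g) = 0.02005·(388/0.506)·3.516²/(2·9.81) = 9.685 m
Δp = ρg·h_f = 998.4·9.81·9.685 = 94.86 kPa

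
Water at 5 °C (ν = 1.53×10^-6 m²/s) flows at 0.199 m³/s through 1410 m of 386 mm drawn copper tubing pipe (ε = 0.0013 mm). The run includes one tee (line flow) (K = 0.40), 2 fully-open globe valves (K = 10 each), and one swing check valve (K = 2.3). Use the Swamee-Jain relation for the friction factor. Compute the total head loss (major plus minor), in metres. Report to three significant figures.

V = 4Q/(πD²) = 1.701 m/s; V²/2g = 0.1474 m
Re = 4.29×10^5, ε/D = 3.37×10^-6 → f = 0.01351 (Swamee-Jain)
Major: h_f = f(L/D)·V²/2g = 0.01351·3653·0.1474 = 7.272 m
Minor: ΣK = 22.7; h_m = ΣK·V²/2g = 3.346 m
Total H_L = 7.272 + 3.346 = 10.62 m

H_L ≈ 10.6 m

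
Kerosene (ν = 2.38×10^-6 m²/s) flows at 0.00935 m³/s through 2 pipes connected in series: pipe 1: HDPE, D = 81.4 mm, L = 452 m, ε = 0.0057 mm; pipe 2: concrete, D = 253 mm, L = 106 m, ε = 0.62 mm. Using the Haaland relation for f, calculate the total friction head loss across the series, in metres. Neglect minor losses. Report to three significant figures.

Pipe 1: V = 1.797 m/s, Re = 6.14×10^4, ε/D = 7.00×10^-5, f = 0.02000, h_1 = f(L/D)V²/2g = 18.27 m
Pipe 2: V = 0.1860 m/s, Re = 1.98×10^4, ε/D = 0.00245, f = 0.03032, h_2 = f(L/D)V²/2g = 0.02240 m
Series → Q common, losses add: H = Σh = 18.30 m

H ≈ 18.3 m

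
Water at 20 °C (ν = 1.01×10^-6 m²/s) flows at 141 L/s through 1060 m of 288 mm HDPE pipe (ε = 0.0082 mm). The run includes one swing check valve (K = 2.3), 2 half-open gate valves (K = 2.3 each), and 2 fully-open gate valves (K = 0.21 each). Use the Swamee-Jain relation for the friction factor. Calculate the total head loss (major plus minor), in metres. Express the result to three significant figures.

H_L ≈ 13.3 m

V = 4Q/(πD²) = 2.164 m/s; V²/2g = 0.2388 m
Re = 6.17×10^5, ε/D = 2.85×10^-5 → f = 0.01311 (Swamee-Jain)
Major: h_f = f(L/D)·V²/2g = 0.01311·3681·0.2388 = 11.52 m
Minor: ΣK = 7.32; h_m = ΣK·V²/2g = 1.748 m
Total H_L = 11.52 + 1.748 = 13.27 m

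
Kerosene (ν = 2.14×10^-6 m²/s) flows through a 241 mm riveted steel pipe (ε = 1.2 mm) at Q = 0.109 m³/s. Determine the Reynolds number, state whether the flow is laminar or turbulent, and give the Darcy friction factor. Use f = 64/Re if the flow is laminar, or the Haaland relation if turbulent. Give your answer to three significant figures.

V = 4Q/(πD²) = 2.389 m/s
Re = VD/ν = 2.389·0.241/2.14×10^-6 = 2.69×10^5
Re > 4000 → turbulent; ε/D = 0.00498
Haaland: f = 0.03071

Re ≈ 2.69×10^5; turbulent; f ≈ 0.0307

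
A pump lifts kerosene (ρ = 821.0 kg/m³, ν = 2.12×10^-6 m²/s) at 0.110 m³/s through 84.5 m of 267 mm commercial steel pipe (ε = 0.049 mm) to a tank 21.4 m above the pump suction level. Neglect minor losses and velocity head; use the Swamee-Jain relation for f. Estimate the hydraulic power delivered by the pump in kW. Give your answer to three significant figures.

P_hyd ≈ 19.9 kW

V = 4Q/(πD²) = 1.965 m/s; Re = 2.47×10^5; ε/D = 1.84×10^-4; f = 0.01655
h_f = f(L/D)V²/2g = 1.031 m
Total head H = z + h_f = 21.4 + 1.031 = 22.43 m
P_hyd = ρgQH = 821.0·9.81·0.110·22.43 = 19.87 kW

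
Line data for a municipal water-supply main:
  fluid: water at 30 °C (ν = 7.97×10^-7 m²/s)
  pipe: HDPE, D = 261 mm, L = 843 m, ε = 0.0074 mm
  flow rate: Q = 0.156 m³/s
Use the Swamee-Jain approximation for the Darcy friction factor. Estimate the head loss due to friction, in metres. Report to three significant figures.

h_f ≈ 17.3 m

V = 4Q/(πD²) = 4·0.156/(π·0.261²) = 2.916 m/s
Re = VD/ν = 2.916·0.261/7.97×10^-7 = 9.55×10^5 → turbulent
ε/D = 0.0074/261 = 2.84×10^-5
Swamee-Jain: f = 0.01234
h_f = f(L/D)V²/(2g) = 0.01234·(843/0.261)·2.916²/(2·9.81) = 17.26 m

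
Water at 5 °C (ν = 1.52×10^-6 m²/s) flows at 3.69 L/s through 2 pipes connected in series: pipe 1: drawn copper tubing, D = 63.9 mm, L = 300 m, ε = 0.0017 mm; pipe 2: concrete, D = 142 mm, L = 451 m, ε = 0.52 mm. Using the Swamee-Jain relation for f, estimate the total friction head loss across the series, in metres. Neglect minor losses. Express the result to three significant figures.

H ≈ 6.95 m

Pipe 1: V = 1.151 m/s, Re = 4.84×10^4, ε/D = 2.66×10^-5, f = 0.02102, h_1 = f(L/D)V²/2g = 6.660 m
Pipe 2: V = 0.2330 m/s, Re = 2.18×10^4, ε/D = 0.00366, f = 0.03263, h_2 = f(L/D)V²/2g = 0.2867 m
Series → Q common, losses add: H = Σh = 6.947 m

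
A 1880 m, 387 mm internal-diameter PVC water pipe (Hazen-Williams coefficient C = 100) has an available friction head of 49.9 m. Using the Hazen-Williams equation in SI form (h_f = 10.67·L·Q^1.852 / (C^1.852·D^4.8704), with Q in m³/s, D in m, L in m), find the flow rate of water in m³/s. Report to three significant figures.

Q ≈ 0.323 m³/s

Rearranging: Q = [h_f·C^1.852·D^4.8704 / (10.67·L)]^(1/1.852)
Q = [49.9·100^1.852·0.387^4.8704 / (10.67·1880)]^0.540 = 0.3233 m³/s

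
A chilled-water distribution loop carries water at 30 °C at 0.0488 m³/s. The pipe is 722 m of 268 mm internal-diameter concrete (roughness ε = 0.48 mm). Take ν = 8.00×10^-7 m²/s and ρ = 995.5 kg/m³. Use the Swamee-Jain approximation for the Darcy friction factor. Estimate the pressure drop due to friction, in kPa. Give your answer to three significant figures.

Δp ≈ 23.7 kPa

V = 4Q/(πD²) = 4·0.0488/(π·0.268²) = 0.8651 m/s
Re = VD/ν = 0.8651·0.268/8.00×10^-7 = 2.90×10^5 → turbulent
ε/D = 0.48/268 = 0.00179
Swamee-Jain: f = 0.02357
h_f = f(L/D)V²/(2g) = 0.02357·(722/0.268)·0.8651²/(2·9.81) = 2.422 m
Δp = ρg·h_f = 995.5·9.81·2.422 = 23.65 kPa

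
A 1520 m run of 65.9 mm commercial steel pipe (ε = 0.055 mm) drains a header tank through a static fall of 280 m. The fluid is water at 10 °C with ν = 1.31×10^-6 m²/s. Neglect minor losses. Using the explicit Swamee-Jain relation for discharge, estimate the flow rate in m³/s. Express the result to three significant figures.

Swamee-Jain (Type II): Q = -0.965·√(gD⁵h_f/L)·ln[ε/(3.7D) + √(3.17ν²L/(gD³h_f))]
√(gD⁵h_f/L) = √(9.81·0.0659⁵·280/1520) = 0.001499
ε/(3.7D) = 2.26×10^-4; √(3.17ν²L/(gD³h_f)) = 1.03×10^-4
Q = -0.965·0.001499·ln(3.281×10^-4) = 0.01160 m³/s
Check: V = 3.40 m/s, Re = 1.71×10^5, f = 0.02074, h_f = 282 m ≈ 280 m ✓

Q ≈ 0.0116 m³/s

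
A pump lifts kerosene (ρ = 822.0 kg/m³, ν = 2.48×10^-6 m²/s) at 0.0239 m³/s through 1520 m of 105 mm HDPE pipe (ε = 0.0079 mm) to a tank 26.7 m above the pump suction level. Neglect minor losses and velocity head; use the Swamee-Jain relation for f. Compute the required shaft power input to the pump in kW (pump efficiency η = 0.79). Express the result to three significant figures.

P_shaft ≈ 30.9 kW

V = 4Q/(πD²) = 2.760 m/s; Re = 1.17×10^5; ε/D = 7.52×10^-5; f = 0.01778
h_f = f(L/D)V²/2g = 99.96 m
Total head H = z + h_f = 26.7 + 99.96 = 126.7 m
P_hyd = ρgQH = 822.0·9.81·0.0239·126.7 = 24.41 kW
P_shaft = P_hyd/η = 24.41/0.79 = 30.90 kW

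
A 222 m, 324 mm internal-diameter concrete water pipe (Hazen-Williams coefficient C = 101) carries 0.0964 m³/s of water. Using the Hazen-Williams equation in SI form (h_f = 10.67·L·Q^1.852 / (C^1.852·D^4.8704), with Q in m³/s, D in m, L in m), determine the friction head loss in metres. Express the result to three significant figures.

h_f ≈ 1.46 m

h_f = 10.67·222·0.0964^1.852 / (101^1.852·0.324^4.8704) = 1.462 m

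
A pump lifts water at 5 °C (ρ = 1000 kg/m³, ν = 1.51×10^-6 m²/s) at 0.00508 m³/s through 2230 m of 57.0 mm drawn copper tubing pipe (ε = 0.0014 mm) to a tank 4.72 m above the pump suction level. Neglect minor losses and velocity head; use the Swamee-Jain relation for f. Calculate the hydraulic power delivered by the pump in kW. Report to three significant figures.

V = 4Q/(πD²) = 1.991 m/s; Re = 7.51×10^4; ε/D = 2.46×10^-5; f = 0.01911
h_f = f(L/D)V²/2g = 151.0 m
Total head H = z + h_f = 4.72 + 151.0 = 155.7 m
P_hyd = ρgQH = 1000·9.81·0.00508·155.7 = 7.760 kW

P_hyd ≈ 7.76 kW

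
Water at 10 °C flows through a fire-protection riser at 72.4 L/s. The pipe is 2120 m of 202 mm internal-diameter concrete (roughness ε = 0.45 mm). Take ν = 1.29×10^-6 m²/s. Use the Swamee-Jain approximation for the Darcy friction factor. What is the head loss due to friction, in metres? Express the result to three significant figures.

h_f ≈ 67.5 m

V = 4Q/(πD²) = 4·0.0724/(π·0.202²) = 2.259 m/s
Re = VD/ν = 2.259·0.202/1.29×10^-6 = 3.54×10^5 → turbulent
ε/D = 0.45/202 = 0.00223
Swamee-Jain: f = 0.02472
h_f = f(L/D)V²/(2g) = 0.02472·(2120/0.202)·2.259²/(2·9.81) = 67.48 m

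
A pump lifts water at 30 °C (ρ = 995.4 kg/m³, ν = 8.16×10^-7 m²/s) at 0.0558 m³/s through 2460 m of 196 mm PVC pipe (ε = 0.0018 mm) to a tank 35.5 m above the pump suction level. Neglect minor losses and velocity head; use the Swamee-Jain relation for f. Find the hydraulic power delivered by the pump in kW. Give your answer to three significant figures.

V = 4Q/(πD²) = 1.849 m/s; Re = 4.44×10^5; ε/D = 9.18×10^-6; f = 0.01351
h_f = f(L/D)V²/2g = 29.56 m
Total head H = z + h_f = 35.5 + 29.56 = 65.06 m
P_hyd = ρgQH = 995.4·9.81·0.0558·65.06 = 35.45 kW

P_hyd ≈ 35.4 kW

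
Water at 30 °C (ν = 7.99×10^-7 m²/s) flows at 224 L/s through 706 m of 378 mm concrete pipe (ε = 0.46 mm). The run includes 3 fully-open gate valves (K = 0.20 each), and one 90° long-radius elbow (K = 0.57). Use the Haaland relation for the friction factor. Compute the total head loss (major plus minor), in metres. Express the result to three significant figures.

H_L ≈ 8.16 m

V = 4Q/(πD²) = 1.996 m/s; V²/2g = 0.2031 m
Re = 9.44×10^5, ε/D = 0.00122 → f = 0.02089 (Haaland)
Major: h_f = f(L/D)·V²/2g = 0.02089·1868·0.2031 = 7.925 m
Minor: ΣK = 1.17; h_m = ΣK·V²/2g = 0.2376 m
Total H_L = 7.925 + 0.2376 = 8.163 m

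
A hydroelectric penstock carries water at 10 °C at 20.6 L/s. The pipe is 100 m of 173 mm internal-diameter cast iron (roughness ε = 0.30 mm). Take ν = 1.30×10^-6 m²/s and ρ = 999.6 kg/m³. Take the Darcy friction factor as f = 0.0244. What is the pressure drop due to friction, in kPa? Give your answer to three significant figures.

V = 4Q/(πD²) = 4·0.0206/(π·0.173²) = 0.8764 m/s
h_f = f(L/D)V²/(2g) = 0.02440·(100/0.173)·0.8764²/(2·9.81) = 0.5521 m
Δp = ρg·h_f = 999.6·9.81·0.5521 = 5.414 kPa

Δp ≈ 5.41 kPa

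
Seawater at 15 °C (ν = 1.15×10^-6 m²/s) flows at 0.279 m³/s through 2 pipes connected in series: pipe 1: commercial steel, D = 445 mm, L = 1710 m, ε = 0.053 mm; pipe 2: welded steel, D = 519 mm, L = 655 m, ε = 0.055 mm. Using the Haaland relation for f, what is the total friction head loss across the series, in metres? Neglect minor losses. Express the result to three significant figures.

H ≈ 10.4 m

Pipe 1: V = 1.794 m/s, Re = 6.94×10^5, ε/D = 1.19×10^-4, f = 0.01401, h_1 = f(L/D)V²/2g = 8.831 m
Pipe 2: V = 1.319 m/s, Re = 5.95×10^5, ε/D = 1.06×10^-4, f = 0.01406, h_2 = f(L/D)V²/2g = 1.573 m
Series → Q common, losses add: H = Σh = 10.40 m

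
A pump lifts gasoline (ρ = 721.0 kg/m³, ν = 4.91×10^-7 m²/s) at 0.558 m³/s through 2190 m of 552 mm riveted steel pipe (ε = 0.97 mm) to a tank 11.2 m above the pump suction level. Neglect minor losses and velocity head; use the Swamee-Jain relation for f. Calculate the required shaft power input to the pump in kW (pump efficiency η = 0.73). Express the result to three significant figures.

P_shaft ≈ 196 kW

V = 4Q/(πD²) = 2.332 m/s; Re = 2.62×10^6; ε/D = 0.00176; f = 0.02275
h_f = f(L/D)V²/2g = 25.01 m
Total head H = z + h_f = 11.2 + 25.01 = 36.21 m
P_hyd = ρgQH = 721.0·9.81·0.558·36.21 = 142.9 kW
P_shaft = P_hyd/η = 142.9/0.73 = 195.8 kW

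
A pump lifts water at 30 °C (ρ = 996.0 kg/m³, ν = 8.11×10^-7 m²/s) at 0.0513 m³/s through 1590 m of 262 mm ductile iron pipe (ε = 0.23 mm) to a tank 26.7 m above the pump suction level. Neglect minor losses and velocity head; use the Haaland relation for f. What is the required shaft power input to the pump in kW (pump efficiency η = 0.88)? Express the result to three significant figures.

V = 4Q/(πD²) = 0.9515 m/s; Re = 3.07×10^5; ε/D = 8.78×10^-4; f = 0.01997
h_f = f(L/D)V²/2g = 5.593 m
Total head H = z + h_f = 26.7 + 5.593 = 32.29 m
P_hyd = ρgQH = 996.0·9.81·0.0513·32.29 = 16.19 kW
P_shaft = P_hyd/η = 16.19/0.88 = 18.39 kW

P_shaft ≈ 18.4 kW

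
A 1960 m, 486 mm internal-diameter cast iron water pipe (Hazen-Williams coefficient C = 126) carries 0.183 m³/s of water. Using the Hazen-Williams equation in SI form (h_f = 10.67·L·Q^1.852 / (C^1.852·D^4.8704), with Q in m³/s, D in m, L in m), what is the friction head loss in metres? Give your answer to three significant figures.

h_f ≈ 3.90 m

h_f = 10.67·1960·0.183^1.852 / (126^1.852·0.486^4.8704) = 3.898 m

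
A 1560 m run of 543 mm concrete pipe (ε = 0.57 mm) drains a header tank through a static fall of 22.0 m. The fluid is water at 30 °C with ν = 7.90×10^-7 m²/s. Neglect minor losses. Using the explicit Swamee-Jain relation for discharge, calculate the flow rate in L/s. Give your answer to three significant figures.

Swamee-Jain (Type II): Q = -0.965·√(gD⁵h_f/L)·ln[ε/(3.7D) + √(3.17ν²L/(gD³h_f))]
√(gD⁵h_f/L) = √(9.81·0.543⁵·22.0/1560) = 0.08081
ε/(3.7D) = 2.84×10^-4; √(3.17ν²L/(gD³h_f)) = 9.45×10^-6
Q = -0.965·0.08081·ln(2.932×10^-4) = 0.6344 m³/s
Check: V = 2.74 m/s, Re = 1.88×10^6, f = 0.02009, h_f = 22.1 m ≈ 22.0 m ✓

Q ≈ 634 L/s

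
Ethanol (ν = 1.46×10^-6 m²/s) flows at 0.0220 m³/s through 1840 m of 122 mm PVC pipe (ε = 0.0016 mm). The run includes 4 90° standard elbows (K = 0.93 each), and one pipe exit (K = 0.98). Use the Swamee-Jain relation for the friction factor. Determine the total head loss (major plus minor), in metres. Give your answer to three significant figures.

H_L ≈ 45.5 m

V = 4Q/(πD²) = 1.882 m/s; V²/2g = 0.1805 m
Re = 1.57×10^5, ε/D = 1.31×10^-5 → f = 0.01639 (Swamee-Jain)
Major: h_f = f(L/D)·V²/2g = 0.01639·15082·0.1805 = 44.62 m
Minor: ΣK = 4.70; h_m = ΣK·V²/2g = 0.8484 m
Total H_L = 44.62 + 0.8484 = 45.47 m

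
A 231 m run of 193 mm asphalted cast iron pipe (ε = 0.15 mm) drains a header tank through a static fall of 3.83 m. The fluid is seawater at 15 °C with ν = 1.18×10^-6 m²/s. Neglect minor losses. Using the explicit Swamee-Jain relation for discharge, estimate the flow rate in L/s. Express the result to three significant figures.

Swamee-Jain (Type II): Q = -0.965·√(gD⁵h_f/L)·ln[ε/(3.7D) + √(3.17ν²L/(gD³h_f))]
√(gD⁵h_f/L) = √(9.81·0.193⁵·3.83/231) = 0.006600
ε/(3.7D) = 2.10×10^-4; √(3.17ν²L/(gD³h_f)) = 6.14×10^-5
Q = -0.965·0.006600·ln(2.715×10^-4) = 0.05230 m³/s
Check: V = 1.79 m/s, Re = 2.92×10^5, f = 0.01979, h_f = 3.86 m ≈ 3.83 m ✓

Q ≈ 52.3 L/s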